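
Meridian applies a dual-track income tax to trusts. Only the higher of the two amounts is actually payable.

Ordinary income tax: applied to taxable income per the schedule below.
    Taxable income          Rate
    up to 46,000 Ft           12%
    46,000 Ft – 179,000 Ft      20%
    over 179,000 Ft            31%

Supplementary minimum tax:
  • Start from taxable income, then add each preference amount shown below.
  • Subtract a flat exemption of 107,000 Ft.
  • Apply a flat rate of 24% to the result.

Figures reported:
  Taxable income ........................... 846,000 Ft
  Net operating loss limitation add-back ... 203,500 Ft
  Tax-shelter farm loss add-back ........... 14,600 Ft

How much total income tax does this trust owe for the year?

238,890 Ft

Supplementary minimum tax:
  Adjusted income: 846,000 Ft + 203,500 Ft + 14,600 Ft = 1,064,100 Ft
  Less exemption 107,000 Ft → base 957,100 Ft
  957,100 Ft × 24% = 229,704 Ft

Ordinary income tax:
  46,000 Ft × 12% = 5,520 Ft
  133,000 Ft × 20% = 26,600 Ft
  667,000 Ft × 31% = 206,770 Ft
  → 238,890 Ft

238,890 Ft > 229,704 Ft, so the ordinary income tax governs.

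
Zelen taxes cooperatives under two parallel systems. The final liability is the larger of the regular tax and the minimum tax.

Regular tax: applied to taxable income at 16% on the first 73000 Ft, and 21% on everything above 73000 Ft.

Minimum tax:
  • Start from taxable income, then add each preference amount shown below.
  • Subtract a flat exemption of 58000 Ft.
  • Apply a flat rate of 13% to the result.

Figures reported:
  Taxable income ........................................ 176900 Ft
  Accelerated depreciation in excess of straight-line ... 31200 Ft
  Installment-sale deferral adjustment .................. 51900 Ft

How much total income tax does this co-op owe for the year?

Minimum tax:
  Adjusted income: 176900 Ft + 31200 Ft + 51900 Ft = 260000 Ft
  Less exemption 58000 Ft → base 202000 Ft
  202000 Ft × 13% = 26260 Ft

Regular tax:
  73000 Ft × 16% = 11680 Ft
  103900 Ft × 21% = 21819 Ft
  → 33499 Ft

33499 Ft > 26260 Ft, so the regular tax governs.

33499 Ft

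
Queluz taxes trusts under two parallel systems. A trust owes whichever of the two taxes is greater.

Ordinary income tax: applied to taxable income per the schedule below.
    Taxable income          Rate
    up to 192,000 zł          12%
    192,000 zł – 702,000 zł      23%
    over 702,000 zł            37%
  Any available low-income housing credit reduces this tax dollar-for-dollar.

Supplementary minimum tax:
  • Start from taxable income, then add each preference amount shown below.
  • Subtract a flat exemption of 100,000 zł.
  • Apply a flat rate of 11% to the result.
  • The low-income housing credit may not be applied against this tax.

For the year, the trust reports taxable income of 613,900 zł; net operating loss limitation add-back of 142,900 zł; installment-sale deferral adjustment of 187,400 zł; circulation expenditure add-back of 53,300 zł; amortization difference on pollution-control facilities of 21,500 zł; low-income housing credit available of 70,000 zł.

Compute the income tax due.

101,090 zł

Supplementary minimum tax:
  Adjusted income: 613,900 zł + 142,900 zł + 187,400 zł + 53,300 zł + 21,500 zł = 1,019,000 zł
  Less exemption 100,000 zł → base 919,000 zł
  919,000 zł × 11% = 101,090 zł

Ordinary income tax:
  192,000 zł × 12% = 23,040 zł
  421,900 zł × 23% = 97,037 zł
  → 120,077 zł
  Less low-income housing credit 70,000 zł → 50,077 zł

101,090 zł > 50,077 zł, so the supplementary minimum tax is the binding amount.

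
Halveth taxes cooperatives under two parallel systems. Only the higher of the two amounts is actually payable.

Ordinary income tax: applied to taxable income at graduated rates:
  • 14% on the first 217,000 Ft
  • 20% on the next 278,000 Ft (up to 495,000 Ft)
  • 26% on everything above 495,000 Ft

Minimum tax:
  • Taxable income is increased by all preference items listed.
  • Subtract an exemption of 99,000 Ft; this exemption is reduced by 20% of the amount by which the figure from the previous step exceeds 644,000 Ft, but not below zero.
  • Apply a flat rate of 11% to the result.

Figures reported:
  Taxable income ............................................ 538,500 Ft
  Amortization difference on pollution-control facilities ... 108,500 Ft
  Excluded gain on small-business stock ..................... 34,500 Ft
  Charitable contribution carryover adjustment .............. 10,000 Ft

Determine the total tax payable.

97,290 Ft

Minimum tax:
  Adjusted income: 538,500 Ft + 108,500 Ft + 34,500 Ft + 10,000 Ft = 691,500 Ft
  Exemption: 99,000 Ft − 20% × (691,500 Ft − 644,000 Ft) = 99,000 Ft − 9,500 Ft = 89,500 Ft
  Base: 691,500 Ft − 89,500 Ft = 602,000 Ft
  602,000 Ft × 11% = 66,220 Ft

Ordinary income tax:
  217,000 Ft × 14% = 30,380 Ft
  278,000 Ft × 20% = 55,600 Ft
  43,500 Ft × 26% = 11,310 Ft
  → 97,290 Ft

97,290 Ft > 66,220 Ft, so the ordinary income tax governs.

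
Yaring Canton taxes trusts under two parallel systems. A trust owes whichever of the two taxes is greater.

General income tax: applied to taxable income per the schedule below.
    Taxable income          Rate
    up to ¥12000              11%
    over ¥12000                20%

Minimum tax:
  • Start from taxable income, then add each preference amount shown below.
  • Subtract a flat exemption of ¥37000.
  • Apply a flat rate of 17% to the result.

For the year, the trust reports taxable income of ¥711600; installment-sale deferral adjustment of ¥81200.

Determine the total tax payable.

¥141240

General income tax:
  ¥12000 × 11% = ¥1320
  ¥699600 × 20% = ¥139920
  → ¥141240

Minimum tax:
  Adjusted income: ¥711600 + ¥81200 = ¥792800
  Less exemption ¥37000 → base ¥755800
  ¥755800 × 17% = ¥128486

¥141240 > ¥128486, so the general income tax governs.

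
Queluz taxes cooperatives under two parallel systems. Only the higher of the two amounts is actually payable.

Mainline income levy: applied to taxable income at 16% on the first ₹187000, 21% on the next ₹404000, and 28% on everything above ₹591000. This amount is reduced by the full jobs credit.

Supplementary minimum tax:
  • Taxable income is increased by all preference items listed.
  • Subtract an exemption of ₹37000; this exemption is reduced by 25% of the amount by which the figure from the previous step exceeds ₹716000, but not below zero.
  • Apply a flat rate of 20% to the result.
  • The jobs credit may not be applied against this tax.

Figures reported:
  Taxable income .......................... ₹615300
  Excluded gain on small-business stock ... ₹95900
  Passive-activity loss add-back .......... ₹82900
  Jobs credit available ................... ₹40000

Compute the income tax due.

Mainline income levy:
  ₹187000 × 16% = ₹29920
  ₹404000 × 21% = ₹84840
  ₹24300 × 28% = ₹6804
  → ₹121564
  Less jobs credit ₹40000 → ₹81564

Supplementary minimum tax:
  Adjusted income: ₹615300 + ₹95900 + ₹82900 = ₹794100
  Exemption: ₹37000 − 25% × (₹794100 − ₹716000) = ₹37000 − ₹19525 = ₹17475
  Base: ₹794100 − ₹17475 = ₹776625
  ₹776625 × 20% = ₹155325

₹155325 > ₹81564, so the supplementary minimum tax is the binding amount.

₹155325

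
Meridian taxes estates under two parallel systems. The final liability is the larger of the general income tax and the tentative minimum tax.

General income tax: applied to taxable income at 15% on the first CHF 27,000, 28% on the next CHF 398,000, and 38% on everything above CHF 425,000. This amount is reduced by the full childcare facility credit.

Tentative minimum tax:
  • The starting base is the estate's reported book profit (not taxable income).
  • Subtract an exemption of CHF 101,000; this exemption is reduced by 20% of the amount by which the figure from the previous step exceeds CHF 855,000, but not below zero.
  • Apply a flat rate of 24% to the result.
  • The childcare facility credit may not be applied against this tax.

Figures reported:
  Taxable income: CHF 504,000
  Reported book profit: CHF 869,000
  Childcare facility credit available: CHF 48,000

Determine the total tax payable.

CHF 184,992

General income tax:
  CHF 27,000 × 15% = CHF 4,050
  CHF 398,000 × 28% = CHF 111,440
  CHF 79,000 × 38% = CHF 30,020
  → CHF 145,510
  Less childcare facility credit CHF 48,000 → CHF 97,510

Tentative minimum tax:
  Base (reported book profit): CHF 869,000
  Exemption: CHF 101,000 − 20% × (CHF 869,000 − CHF 855,000) = CHF 101,000 − CHF 2,800 = CHF 98,200
  Base: CHF 869,000 − CHF 98,200 = CHF 770,800
  CHF 770,800 × 24% = CHF 184,992

CHF 184,992 > CHF 97,510, so the tentative minimum tax is the binding amount.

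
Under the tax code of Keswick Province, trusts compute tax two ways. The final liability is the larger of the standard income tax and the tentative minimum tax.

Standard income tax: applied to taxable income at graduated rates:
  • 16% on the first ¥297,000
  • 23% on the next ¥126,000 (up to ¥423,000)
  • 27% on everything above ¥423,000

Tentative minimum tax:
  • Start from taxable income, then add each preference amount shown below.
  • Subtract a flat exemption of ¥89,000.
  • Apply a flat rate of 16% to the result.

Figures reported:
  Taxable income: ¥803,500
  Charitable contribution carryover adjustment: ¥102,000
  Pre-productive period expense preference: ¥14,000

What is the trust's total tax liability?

Tentative minimum tax:
  Adjusted income: ¥803,500 + ¥102,000 + ¥14,000 = ¥919,500
  Less exemption ¥89,000 → base ¥830,500
  ¥830,500 × 16% = ¥132,880

Standard income tax:
  ¥297,000 × 16% = ¥47,520
  ¥126,000 × 23% = ¥28,980
  ¥380,500 × 27% = ¥102,735
  → ¥179,235

¥179,235 > ¥132,880, so the standard income tax governs.

¥179,235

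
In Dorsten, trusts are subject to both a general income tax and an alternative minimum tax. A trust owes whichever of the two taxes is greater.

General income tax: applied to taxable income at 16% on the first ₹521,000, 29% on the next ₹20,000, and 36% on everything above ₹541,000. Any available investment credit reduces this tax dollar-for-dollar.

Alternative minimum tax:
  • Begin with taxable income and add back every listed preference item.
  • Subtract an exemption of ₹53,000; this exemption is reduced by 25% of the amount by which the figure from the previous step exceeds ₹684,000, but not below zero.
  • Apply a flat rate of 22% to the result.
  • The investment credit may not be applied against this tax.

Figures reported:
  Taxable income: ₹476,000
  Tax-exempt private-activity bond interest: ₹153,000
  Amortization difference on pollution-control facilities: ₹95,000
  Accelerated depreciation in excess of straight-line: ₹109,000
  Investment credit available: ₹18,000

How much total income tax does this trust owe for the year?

₹179,795

Alternative minimum tax:
  Adjusted income: ₹476,000 + ₹153,000 + ₹95,000 + ₹109,000 = ₹833,000
  Exemption: ₹53,000 − 25% × (₹833,000 − ₹684,000) = ₹53,000 − ₹37,250 = ₹15,750
  Base: ₹833,000 − ₹15,750 = ₹817,250
  ₹817,250 × 22% = ₹179,795

General income tax:
  ₹476,000 × 16% = ₹76,160
  Less investment credit ₹18,000 → ₹58,160

₹179,795 > ₹58,160, so the alternative minimum tax is the binding amount.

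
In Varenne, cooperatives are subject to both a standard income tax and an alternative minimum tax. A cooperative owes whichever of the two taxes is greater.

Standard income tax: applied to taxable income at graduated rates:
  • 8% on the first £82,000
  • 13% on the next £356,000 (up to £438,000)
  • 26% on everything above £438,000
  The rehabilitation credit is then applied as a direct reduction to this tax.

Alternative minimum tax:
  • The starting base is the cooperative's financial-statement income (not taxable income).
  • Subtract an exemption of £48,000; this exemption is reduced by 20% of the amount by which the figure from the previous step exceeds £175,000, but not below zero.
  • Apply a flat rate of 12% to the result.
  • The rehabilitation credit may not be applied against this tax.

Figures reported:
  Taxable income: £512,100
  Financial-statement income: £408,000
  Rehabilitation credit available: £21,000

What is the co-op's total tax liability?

£51,106

Alternative minimum tax:
  Base (financial-statement income): £408,000
  Exemption: £48,000 − 20% × (£408,000 − £175,000) = £48,000 − £46,600 = £1,400
  Base: £408,000 − £1,400 = £406,600
  £406,600 × 12% = £48,792

Standard income tax:
  £82,000 × 8% = £6,560
  £356,000 × 13% = £46,280
  £74,100 × 26% = £19,266
  → £72,106
  Less rehabilitation credit £21,000 → £51,106

£51,106 > £48,792, so the standard income tax governs.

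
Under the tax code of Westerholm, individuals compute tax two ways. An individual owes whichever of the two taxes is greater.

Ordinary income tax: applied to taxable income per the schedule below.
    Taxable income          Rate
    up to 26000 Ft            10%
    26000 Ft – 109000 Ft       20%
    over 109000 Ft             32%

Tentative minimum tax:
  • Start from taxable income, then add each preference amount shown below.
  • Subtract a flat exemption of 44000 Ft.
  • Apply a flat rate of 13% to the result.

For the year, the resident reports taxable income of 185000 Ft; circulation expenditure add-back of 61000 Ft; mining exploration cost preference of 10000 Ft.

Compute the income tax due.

Ordinary income tax:
  26000 Ft × 10% = 2600 Ft
  83000 Ft × 20% = 16600 Ft
  76000 Ft × 32% = 24320 Ft
  → 43520 Ft

Tentative minimum tax:
  Adjusted income: 185000 Ft + 61000 Ft + 10000 Ft = 256000 Ft
  Less exemption 44000 Ft → base 212000 Ft
  212000 Ft × 13% = 27560 Ft

43520 Ft > 27560 Ft, so the ordinary income tax governs.

43520 Ft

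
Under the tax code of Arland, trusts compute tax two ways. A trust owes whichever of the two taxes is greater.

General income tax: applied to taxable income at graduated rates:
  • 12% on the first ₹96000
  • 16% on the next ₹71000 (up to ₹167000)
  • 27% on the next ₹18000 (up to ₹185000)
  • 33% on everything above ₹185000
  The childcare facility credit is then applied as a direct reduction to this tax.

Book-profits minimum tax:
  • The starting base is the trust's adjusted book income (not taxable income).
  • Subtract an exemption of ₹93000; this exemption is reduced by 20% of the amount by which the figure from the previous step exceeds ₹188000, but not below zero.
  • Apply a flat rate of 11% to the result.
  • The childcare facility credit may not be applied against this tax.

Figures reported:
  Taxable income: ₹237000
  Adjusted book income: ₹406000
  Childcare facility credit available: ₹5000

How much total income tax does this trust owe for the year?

General income tax:
  ₹96000 × 12% = ₹11520
  ₹71000 × 16% = ₹11360
  ₹18000 × 27% = ₹4860
  ₹52000 × 33% = ₹17160
  → ₹44900
  Less childcare facility credit ₹5000 → ₹39900

Book-profits minimum tax:
  Base (adjusted book income): ₹406000
  Exemption: ₹93000 − 20% × (₹406000 − ₹188000) = ₹93000 − ₹43600 = ₹49400
  Base: ₹406000 − ₹49400 = ₹356600
  ₹356600 × 11% = ₹39226

₹39900 > ₹39226, so the general income tax governs.

₹39900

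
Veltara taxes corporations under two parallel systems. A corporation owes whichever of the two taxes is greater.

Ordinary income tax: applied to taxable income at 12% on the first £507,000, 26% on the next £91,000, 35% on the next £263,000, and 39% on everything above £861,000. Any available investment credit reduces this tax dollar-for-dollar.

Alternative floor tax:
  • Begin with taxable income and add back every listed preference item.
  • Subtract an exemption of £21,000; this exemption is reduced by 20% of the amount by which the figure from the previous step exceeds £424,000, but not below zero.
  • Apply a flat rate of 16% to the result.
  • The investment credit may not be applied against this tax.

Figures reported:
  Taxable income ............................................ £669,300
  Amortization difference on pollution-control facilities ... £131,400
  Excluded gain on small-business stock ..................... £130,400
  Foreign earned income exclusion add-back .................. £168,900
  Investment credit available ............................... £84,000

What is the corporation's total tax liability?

£176,000

Ordinary income tax:
  £507,000 × 12% = £60,840
  £91,000 × 26% = £23,660
  £71,300 × 35% = £24,955
  → £109,455
  Less investment credit £84,000 → £25,455

Alternative floor tax:
  Adjusted income: £669,300 + £131,400 + £130,400 + £168,900 = £1,100,000
  Exemption: 20% × (£1,100,000 − £424,000) = £135,200 ≥ £21,000, so the exemption is fully phased out
  Base: £1,100,000 − £0 = £1,100,000
  £1,100,000 × 16% = £176,000

£176,000 > £25,455, so the alternative floor tax is the binding amount.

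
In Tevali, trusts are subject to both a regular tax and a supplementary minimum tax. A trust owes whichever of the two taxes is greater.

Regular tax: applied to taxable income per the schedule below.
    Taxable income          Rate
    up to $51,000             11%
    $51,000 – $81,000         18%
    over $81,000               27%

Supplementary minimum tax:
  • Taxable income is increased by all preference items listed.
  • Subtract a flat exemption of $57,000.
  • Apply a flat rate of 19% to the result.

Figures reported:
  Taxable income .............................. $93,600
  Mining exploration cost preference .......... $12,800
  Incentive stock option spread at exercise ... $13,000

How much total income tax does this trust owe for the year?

Supplementary minimum tax:
  Adjusted income: $93,600 + $12,800 + $13,000 = $119,400
  Less exemption $57,000 → base $62,400
  $62,400 × 19% = $11,856

Regular tax:
  $51,000 × 11% = $5,610
  $30,000 × 18% = $5,400
  $12,600 × 27% = $3,402
  → $14,412

$14,412 > $11,856, so the regular tax governs.

$14,412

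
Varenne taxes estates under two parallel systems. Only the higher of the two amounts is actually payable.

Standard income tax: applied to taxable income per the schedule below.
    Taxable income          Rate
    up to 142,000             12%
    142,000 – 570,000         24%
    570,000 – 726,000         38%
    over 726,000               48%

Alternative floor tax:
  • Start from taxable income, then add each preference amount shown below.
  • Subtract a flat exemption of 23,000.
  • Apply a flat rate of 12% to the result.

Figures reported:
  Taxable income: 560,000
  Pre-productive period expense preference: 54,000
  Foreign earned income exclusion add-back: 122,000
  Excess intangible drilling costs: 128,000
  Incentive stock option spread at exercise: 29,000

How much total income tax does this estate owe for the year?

117,360

Standard income tax:
  142,000 × 12% = 17,040
  418,000 × 24% = 100,320
  → 117,360

Alternative floor tax:
  Adjusted income: 560,000 + 54,000 + 122,000 + 128,000 + 29,000 = 893,000
  Less exemption 23,000 → base 870,000
  870,000 × 12% = 104,400

117,360 > 104,400, so the standard income tax governs.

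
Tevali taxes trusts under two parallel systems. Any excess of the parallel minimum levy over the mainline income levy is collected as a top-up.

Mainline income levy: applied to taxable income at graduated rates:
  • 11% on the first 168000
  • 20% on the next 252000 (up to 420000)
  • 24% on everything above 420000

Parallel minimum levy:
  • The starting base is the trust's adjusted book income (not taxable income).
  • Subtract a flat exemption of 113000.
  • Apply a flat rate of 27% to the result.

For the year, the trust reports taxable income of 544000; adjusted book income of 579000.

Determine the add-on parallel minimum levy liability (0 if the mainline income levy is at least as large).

27180

Parallel minimum levy:
  Base (adjusted book income): 579000
  Less exemption 113000 → base 466000
  466000 × 27% = 125820

Mainline income levy:
  168000 × 11% = 18480
  252000 × 20% = 50400
  124000 × 24% = 29760
  → 98640

Excess of parallel minimum levy over mainline income levy: 125820 − 98640 = 27180.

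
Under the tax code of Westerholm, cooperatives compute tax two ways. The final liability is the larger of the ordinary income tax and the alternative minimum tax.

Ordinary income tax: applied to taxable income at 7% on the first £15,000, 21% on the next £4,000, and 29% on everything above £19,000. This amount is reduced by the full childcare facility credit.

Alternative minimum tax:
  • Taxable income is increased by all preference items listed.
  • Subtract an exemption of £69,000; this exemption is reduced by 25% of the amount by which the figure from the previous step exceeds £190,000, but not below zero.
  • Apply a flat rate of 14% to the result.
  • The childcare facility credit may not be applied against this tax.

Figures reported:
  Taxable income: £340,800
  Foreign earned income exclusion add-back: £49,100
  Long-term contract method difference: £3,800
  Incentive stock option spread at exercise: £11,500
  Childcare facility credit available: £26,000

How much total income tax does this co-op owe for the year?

£69,212

Ordinary income tax:
  £15,000 × 7% = £1,050
  £4,000 × 21% = £840
  £321,800 × 29% = £93,322
  → £95,212
  Less childcare facility credit £26,000 → £69,212

Alternative minimum tax:
  Adjusted income: £340,800 + £49,100 + £3,800 + £11,500 = £405,200
  Exemption: £69,000 − 25% × (£405,200 − £190,000) = £69,000 − £53,800 = £15,200
  Base: £405,200 − £15,200 = £390,000
  £390,000 × 14% = £54,600

£69,212 > £54,600, so the ordinary income tax governs.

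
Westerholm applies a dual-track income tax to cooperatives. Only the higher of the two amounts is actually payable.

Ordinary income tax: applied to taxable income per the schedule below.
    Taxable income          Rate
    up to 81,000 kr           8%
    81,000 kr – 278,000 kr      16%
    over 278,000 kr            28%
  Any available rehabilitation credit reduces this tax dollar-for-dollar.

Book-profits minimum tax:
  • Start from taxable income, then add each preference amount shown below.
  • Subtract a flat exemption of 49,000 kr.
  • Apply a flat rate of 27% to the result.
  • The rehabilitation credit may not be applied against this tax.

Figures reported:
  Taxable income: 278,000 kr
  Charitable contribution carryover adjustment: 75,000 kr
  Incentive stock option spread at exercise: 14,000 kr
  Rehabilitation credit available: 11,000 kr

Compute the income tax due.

85,860 kr

Book-profits minimum tax:
  Adjusted income: 278,000 kr + 75,000 kr + 14,000 kr = 367,000 kr
  Less exemption 49,000 kr → base 318,000 kr
  318,000 kr × 27% = 85,860 kr

Ordinary income tax:
  81,000 kr × 8% = 6,480 kr
  197,000 kr × 16% = 31,520 kr
  → 38,000 kr
  Less rehabilitation credit 11,000 kr → 27,000 kr

85,860 kr > 27,000 kr, so the book-profits minimum tax is the binding amount.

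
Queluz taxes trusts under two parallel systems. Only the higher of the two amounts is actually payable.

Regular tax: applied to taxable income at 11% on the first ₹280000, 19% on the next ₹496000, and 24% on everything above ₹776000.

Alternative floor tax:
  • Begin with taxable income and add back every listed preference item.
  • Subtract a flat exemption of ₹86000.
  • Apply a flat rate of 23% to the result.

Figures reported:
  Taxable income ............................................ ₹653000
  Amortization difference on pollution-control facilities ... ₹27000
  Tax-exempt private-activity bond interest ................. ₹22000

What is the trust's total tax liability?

₹141680

Alternative floor tax:
  Adjusted income: ₹653000 + ₹27000 + ₹22000 = ₹702000
  Less exemption ₹86000 → base ₹616000
  ₹616000 × 23% = ₹141680

Regular tax:
  ₹280000 × 11% = ₹30800
  ₹373000 × 19% = ₹70870
  → ₹101670

₹141680 > ₹101670, so the alternative floor tax is the binding amount.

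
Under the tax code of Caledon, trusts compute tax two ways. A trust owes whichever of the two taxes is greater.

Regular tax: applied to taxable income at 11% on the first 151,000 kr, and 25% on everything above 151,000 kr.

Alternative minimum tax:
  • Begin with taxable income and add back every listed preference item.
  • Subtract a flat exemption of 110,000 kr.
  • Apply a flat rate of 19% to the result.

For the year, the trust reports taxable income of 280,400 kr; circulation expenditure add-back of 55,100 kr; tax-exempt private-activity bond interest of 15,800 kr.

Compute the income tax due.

Alternative minimum tax:
  Adjusted income: 280,400 kr + 55,100 kr + 15,800 kr = 351,300 kr
  Less exemption 110,000 kr → base 241,300 kr
  241,300 kr × 19% = 45,847 kr

Regular tax:
  151,000 kr × 11% = 16,610 kr
  129,400 kr × 25% = 32,350 kr
  → 48,960 kr

48,960 kr > 45,847 kr, so the regular tax governs.

48,960 kr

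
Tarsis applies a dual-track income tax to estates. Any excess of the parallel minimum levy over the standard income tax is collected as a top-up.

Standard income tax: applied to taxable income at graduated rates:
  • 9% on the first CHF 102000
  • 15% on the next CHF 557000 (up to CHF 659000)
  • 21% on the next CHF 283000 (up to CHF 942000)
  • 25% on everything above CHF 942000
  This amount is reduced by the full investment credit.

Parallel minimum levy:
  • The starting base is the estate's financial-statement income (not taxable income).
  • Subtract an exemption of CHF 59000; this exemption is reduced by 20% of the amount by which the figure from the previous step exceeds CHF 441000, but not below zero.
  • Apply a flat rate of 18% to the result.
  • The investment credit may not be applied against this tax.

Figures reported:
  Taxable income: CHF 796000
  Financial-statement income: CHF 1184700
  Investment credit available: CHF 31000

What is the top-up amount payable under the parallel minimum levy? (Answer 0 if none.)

CHF 122746

Parallel minimum levy:
  Base (financial-statement income): CHF 1184700
  Exemption: 20% × (CHF 1184700 − CHF 441000) = CHF 148740 ≥ CHF 59000, so the exemption is fully phased out
  Base: CHF 1184700 − CHF 0 = CHF 1184700
  CHF 1184700 × 18% = CHF 213246

Standard income tax:
  CHF 102000 × 9% = CHF 9180
  CHF 557000 × 15% = CHF 83550
  CHF 137000 × 21% = CHF 28770
  → CHF 121500
  Less investment credit CHF 31000 → CHF 90500

Excess of parallel minimum levy over standard income tax: CHF 213246 − CHF 90500 = CHF 122746.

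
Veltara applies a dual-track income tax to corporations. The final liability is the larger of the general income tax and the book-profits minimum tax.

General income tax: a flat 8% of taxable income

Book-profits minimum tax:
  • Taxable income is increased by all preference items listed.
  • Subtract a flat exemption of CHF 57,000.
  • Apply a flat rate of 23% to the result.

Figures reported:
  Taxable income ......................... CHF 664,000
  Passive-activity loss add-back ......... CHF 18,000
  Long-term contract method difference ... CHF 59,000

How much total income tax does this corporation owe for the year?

CHF 157,320

General income tax:
  CHF 664,000 × 8% = CHF 53,120

Book-profits minimum tax:
  Adjusted income: CHF 664,000 + CHF 18,000 + CHF 59,000 = CHF 741,000
  Less exemption CHF 57,000 → base CHF 684,000
  CHF 684,000 × 23% = CHF 157,320

CHF 157,320 > CHF 53,120, so the book-profits minimum tax is the binding amount.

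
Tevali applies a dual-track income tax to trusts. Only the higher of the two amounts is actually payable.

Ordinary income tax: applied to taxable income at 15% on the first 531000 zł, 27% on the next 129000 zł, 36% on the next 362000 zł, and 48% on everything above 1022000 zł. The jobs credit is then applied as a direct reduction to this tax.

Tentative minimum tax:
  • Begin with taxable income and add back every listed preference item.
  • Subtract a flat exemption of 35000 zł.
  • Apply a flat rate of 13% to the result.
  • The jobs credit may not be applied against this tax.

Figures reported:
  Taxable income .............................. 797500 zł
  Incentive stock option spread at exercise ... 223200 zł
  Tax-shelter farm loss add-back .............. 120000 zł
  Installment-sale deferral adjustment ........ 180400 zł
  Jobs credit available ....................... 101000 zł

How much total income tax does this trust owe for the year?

167193 zł

Ordinary income tax:
  531000 zł × 15% = 79650 zł
  129000 zł × 27% = 34830 zł
  137500 zł × 36% = 49500 zł
  → 163980 zł
  Less jobs credit 101000 zł → 62980 zł

Tentative minimum tax:
  Adjusted income: 797500 zł + 223200 zł + 120000 zł + 180400 zł = 1321100 zł
  Less exemption 35000 zł → base 1286100 zł
  1286100 zł × 13% = 167193 zł

167193 zł > 62980 zł, so the tentative minimum tax is the binding amount.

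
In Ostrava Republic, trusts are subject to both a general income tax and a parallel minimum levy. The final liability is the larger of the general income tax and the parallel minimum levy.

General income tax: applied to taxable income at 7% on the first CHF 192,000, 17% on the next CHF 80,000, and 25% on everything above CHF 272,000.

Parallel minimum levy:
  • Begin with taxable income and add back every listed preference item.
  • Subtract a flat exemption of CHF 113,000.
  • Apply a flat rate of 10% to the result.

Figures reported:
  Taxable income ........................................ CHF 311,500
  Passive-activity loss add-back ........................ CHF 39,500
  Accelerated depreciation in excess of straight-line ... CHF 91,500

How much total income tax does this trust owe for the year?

General income tax:
  CHF 192,000 × 7% = CHF 13,440
  CHF 80,000 × 17% = CHF 13,600
  CHF 39,500 × 25% = CHF 9,875
  → CHF 36,915

Parallel minimum levy:
  Adjusted income: CHF 311,500 + CHF 39,500 + CHF 91,500 = CHF 442,500
  Less exemption CHF 113,000 → base CHF 329,500
  CHF 329,500 × 10% = CHF 32,950

CHF 36,915 > CHF 32,950, so the general income tax governs.

CHF 36,915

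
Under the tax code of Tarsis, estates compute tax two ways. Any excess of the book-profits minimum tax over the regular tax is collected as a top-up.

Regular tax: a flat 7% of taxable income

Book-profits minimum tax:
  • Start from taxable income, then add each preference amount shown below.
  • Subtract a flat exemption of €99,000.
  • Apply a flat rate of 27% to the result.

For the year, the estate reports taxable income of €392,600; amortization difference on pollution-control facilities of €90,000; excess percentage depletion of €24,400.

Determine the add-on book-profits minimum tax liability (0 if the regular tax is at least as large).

€82,678

Regular tax:
  €392,600 × 7% = €27,482

Book-profits minimum tax:
  Adjusted income: €392,600 + €90,000 + €24,400 = €507,000
  Less exemption €99,000 → base €408,000
  €408,000 × 27% = €110,160

Excess of book-profits minimum tax over regular tax: €110,160 − €27,482 = €82,678.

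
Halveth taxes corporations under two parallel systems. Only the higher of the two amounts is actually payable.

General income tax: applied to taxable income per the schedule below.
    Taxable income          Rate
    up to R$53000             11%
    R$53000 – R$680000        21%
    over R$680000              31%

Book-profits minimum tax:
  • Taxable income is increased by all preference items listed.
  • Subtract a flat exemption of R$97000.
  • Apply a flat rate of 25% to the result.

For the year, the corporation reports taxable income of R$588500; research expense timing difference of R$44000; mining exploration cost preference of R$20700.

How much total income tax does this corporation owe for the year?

R$139050

General income tax:
  R$53000 × 11% = R$5830
  R$535500 × 21% = R$112455
  → R$118285

Book-profits minimum tax:
  Adjusted income: R$588500 + R$44000 + R$20700 = R$653200
  Less exemption R$97000 → base R$556200
  R$556200 × 25% = R$139050

R$139050 > R$118285, so the book-profits minimum tax is the binding amount.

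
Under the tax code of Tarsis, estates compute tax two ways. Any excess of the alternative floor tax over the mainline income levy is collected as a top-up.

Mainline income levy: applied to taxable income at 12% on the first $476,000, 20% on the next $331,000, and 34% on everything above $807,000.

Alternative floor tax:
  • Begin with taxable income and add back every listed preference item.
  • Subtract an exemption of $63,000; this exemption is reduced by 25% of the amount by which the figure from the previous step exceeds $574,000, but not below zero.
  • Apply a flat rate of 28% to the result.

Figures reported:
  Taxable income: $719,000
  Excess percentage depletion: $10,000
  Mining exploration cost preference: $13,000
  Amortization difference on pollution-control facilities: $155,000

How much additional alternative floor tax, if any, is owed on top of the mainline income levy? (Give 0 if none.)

Mainline income levy:
  $476,000 × 12% = $57,120
  $243,000 × 20% = $48,600
  → $105,720

Alternative floor tax:
  Adjusted income: $719,000 + $10,000 + $13,000 + $155,000 = $897,000
  Exemption: 25% × ($897,000 − $574,000) = $80,750 ≥ $63,000, so the exemption is fully phased out
  Base: $897,000 − $0 = $897,000
  $897,000 × 28% = $251,160

Excess of alternative floor tax over mainline income levy: $251,160 − $105,720 = $145,440.

$145,440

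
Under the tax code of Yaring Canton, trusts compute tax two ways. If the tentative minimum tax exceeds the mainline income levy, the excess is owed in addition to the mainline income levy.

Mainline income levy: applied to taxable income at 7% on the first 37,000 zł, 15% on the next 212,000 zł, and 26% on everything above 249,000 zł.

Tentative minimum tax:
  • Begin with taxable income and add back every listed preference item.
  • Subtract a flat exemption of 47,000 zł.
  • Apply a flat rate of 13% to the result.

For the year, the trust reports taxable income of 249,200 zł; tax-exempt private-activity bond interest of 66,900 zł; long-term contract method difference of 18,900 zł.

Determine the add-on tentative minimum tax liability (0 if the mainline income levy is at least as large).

Tentative minimum tax:
  Adjusted income: 249,200 zł + 66,900 zł + 18,900 zł = 335,000 zł
  Less exemption 47,000 zł → base 288,000 zł
  288,000 zł × 13% = 37,440 zł

Mainline income levy:
  37,000 zł × 7% = 2,590 zł
  212,000 zł × 15% = 31,800 zł
  200 zł × 26% = 52 zł
  → 34,442 zł

Excess of tentative minimum tax over mainline income levy: 37,440 zł − 34,442 zł = 2,998 zł.

2,998 zł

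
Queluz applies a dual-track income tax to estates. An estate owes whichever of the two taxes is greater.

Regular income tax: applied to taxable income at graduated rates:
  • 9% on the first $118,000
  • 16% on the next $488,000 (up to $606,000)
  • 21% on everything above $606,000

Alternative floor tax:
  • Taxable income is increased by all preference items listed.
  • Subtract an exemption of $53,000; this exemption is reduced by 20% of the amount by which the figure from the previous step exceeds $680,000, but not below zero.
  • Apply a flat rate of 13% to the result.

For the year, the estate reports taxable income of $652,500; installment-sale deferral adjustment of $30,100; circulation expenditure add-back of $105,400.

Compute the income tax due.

$98,465

Alternative floor tax:
  Adjusted income: $652,500 + $30,100 + $105,400 = $788,000
  Exemption: $53,000 − 20% × ($788,000 − $680,000) = $53,000 − $21,600 = $31,400
  Base: $788,000 − $31,400 = $756,600
  $756,600 × 13% = $98,358

Regular income tax:
  $118,000 × 9% = $10,620
  $488,000 × 16% = $78,080
  $46,500 × 21% = $9,765
  → $98,465

$98,465 > $98,358, so the regular income tax governs.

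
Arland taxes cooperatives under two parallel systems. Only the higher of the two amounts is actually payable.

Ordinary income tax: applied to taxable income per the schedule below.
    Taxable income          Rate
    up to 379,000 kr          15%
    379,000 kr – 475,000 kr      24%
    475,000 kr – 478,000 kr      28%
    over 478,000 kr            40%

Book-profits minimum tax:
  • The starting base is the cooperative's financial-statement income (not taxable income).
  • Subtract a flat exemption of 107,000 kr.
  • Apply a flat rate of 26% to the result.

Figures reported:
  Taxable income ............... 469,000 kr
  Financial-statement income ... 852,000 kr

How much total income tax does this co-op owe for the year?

193,700 kr

Book-profits minimum tax:
  Base (financial-statement income): 852,000 kr
  Less exemption 107,000 kr → base 745,000 kr
  745,000 kr × 26% = 193,700 kr

Ordinary income tax:
  379,000 kr × 15% = 56,850 kr
  90,000 kr × 24% = 21,600 kr
  → 78,450 kr

193,700 kr > 78,450 kr, so the book-profits minimum tax is the binding amount.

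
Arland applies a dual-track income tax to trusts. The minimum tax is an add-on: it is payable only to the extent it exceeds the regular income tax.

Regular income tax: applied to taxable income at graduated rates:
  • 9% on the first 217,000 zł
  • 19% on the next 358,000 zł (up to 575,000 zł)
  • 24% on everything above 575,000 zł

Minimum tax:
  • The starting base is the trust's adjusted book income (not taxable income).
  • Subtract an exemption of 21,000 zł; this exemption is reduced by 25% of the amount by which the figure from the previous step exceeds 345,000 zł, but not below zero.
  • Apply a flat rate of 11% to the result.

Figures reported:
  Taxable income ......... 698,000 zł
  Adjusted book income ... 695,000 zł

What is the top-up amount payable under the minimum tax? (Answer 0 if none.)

Minimum tax:
  Base (adjusted book income): 695,000 zł
  Exemption: 25% × (695,000 zł − 345,000 zł) = 87,500 zł ≥ 21,000 zł, so the exemption is fully phased out
  Base: 695,000 zł − 0 zł = 695,000 zł
  695,000 zł × 11% = 76,450 zł

Regular income tax:
  217,000 zł × 9% = 19,530 zł
  358,000 zł × 19% = 68,020 zł
  123,000 zł × 24% = 29,520 zł
  → 117,070 zł

76,450 zł ≤ 117,070 zł, so no add-on is due.

0 zł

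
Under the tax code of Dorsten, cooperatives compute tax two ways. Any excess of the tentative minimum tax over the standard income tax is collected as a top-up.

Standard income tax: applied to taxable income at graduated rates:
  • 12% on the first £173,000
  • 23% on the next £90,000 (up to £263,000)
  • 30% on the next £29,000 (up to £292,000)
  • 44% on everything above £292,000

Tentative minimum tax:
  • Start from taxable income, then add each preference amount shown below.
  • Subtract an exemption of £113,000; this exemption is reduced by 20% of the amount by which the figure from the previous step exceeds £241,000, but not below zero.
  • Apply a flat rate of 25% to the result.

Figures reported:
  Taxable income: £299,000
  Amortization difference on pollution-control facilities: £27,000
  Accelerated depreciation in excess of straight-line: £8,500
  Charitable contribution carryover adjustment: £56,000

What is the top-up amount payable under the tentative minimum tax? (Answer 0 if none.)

Standard income tax:
  £173,000 × 12% = £20,760
  £90,000 × 23% = £20,700
  £29,000 × 30% = £8,700
  £7,000 × 44% = £3,080
  → £53,240

Tentative minimum tax:
  Adjusted income: £299,000 + £27,000 + £8,500 + £56,000 = £390,500
  Exemption: £113,000 − 20% × (£390,500 − £241,000) = £113,000 − £29,900 = £83,100
  Base: £390,500 − £83,100 = £307,400
  £307,400 × 25% = £76,850

Excess of tentative minimum tax over standard income tax: £76,850 − £53,240 = £23,610.

£23,610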